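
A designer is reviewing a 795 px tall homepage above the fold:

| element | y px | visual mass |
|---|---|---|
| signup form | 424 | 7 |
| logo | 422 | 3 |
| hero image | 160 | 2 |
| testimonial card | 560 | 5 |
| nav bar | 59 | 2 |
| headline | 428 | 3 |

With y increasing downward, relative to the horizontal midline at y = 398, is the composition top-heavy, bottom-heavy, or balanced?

Weights sum to 7 + 3 + 2 + 5 + 2 + 3 = 22.
y: moment 8756 / weight 22 ≈ 398.00
398.00 = 398 exactly: balanced.

balanced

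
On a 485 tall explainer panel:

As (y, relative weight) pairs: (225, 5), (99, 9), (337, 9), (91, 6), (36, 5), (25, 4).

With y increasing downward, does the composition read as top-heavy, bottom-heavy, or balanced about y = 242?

Total weight = 5 + 9 + 9 + 6 + 5 + 4 = 38.
Σw·y = 5875; ȳ = 5875/38 ≈ 154.61.
Since 154.6 is above (smaller y than) 242, the composition reads top-heavy.

top-heavy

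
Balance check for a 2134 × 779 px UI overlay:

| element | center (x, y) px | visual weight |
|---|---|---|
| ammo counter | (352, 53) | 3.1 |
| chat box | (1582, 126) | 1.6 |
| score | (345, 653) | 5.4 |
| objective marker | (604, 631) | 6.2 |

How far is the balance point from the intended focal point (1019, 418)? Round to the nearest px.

Weights sum to 3.1 + 1.6 + 5.4 + 6.2 = 16.3.
x-moment: 3.1·352 + 1.6·1582 + 5.4·345 + 6.2·604 = 9230.2; centroid 9230.2/16.3 ≈ 566.27.
y-moment: 3.1·53 + 1.6·126 + 5.4·653 + 6.2·631 = 7804.3; centroid 7804.3/16.3 ≈ 478.79.
From (1019, 418): dx = -452.73, dy = 60.79, so the distance is √(dx²+dy²) ≈ 456.79.

≈ 457 px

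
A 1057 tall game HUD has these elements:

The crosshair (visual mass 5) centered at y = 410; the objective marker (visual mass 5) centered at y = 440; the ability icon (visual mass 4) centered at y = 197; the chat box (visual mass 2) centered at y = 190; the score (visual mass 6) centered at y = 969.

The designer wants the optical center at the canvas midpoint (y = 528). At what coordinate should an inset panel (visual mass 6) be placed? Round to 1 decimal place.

With the inset panel, Σw becomes 5 + 5 + 4 + 2 + 6 + 6 = 28.
Along y: (11232 + 6·y) / 28 = 528 (existing moment 5·410 + 5·440 + 4·197 + 2·190 + 6·969 = 11232) ⇒ y = (14784 − 11232) / 6 ≈ 592.00.

y ≈ 592.0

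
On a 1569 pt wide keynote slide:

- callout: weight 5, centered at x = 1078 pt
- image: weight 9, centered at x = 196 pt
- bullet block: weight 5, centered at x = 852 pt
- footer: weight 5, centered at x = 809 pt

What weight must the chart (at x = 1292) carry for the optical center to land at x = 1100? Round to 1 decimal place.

w ≈ 57.0

Existing Σw = 24 (5 + 9 + 5 + 5); existing moment 5·1078 + 9·196 + 5·852 + 5·809 = 15459.
For the centroid to hit 1100: (15459 + w·1292) / (24 + w) = 1100.
So w = (1100·24 − 15459)/(1292 − 1100) = 10941/192 ≈ 56.98.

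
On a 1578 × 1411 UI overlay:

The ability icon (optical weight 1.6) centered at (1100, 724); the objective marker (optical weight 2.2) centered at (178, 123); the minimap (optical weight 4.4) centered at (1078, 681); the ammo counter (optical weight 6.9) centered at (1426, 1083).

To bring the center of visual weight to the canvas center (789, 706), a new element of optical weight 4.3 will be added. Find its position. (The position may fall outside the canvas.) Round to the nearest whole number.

New total weight: (1.6 + 2.2 + 4.4 + 6.9) + 4.3 = 19.4.
x: need Σw·x = 19.4·789 = 15306.6. Existing = 1.6·1100 + 2.2·178 + 4.4·1078 + 6.9·1426 = 16734.2. Remainder -1427.6 / 4.3 ≈ -332.00.
y: need Σw·y = 19.4·706 = 13696.4. Existing = 1.6·724 + 2.2·123 + 4.4·681 + 6.9·1083 = 11898.1. Remainder 1798.3 / 4.3 ≈ 418.21.

(-332, 418)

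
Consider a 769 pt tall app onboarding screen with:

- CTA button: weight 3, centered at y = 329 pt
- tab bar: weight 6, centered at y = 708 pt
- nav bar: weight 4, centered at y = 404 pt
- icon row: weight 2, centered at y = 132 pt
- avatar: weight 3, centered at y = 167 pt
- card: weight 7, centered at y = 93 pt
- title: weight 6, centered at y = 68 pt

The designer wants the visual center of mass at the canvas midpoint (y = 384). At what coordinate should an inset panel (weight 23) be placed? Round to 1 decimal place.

After adding the inset panel, total weight = 3 + 6 + 4 + 2 + 3 + 7 + 6 + 23 = 54.
Along y: (8675 + 23·y) / 54 = 384 (existing moment 3·329 + 6·708 + 4·404 + 2·132 + 3·167 + 7·93 + 6·68 = 8675) ⇒ y = (20736 − 8675) / 23 ≈ 524.39.

y ≈ 524.4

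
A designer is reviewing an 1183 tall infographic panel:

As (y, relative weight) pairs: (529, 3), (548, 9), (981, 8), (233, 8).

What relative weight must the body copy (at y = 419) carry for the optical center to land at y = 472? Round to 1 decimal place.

w ≈ 56.9

Existing Σw = 28 (3 + 9 + 8 + 8); existing moment 3·529 + 9·548 + 8·981 + 8·233 = 16231.
For the centroid to hit 472: (16231 + w·419) / (28 + w) = 472.
Rearranging, w·(419 − 472) = 472·28 − 16231 = -3015, so w ≈ -3015/-53 = 56.89.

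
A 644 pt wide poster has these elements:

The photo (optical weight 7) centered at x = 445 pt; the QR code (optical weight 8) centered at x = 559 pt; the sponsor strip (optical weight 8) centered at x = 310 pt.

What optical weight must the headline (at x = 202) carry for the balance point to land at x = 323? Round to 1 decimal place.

Existing Σw = 23 (7 + 8 + 8); existing moment 7·445 + 8·559 + 8·310 = 10067.
Set Σw·x/Σw = 323: (10067 + 202w) = 323·(23 + w).
Solving: w = (323·23 − 10067) / (202 − 323) = -2638 / -121 ≈ 21.80.

w ≈ 21.8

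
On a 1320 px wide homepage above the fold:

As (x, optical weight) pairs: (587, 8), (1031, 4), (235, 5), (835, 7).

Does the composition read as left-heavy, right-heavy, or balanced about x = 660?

Total weight = 8 + 4 + 5 + 7 = 24.
Σw·x = 8·587 + 4·1031 + 5·235 + 7·835 = 15840, so x̄ = 15840/24 ≈ 660.00.
That equals the midline 660 — balanced.

balanced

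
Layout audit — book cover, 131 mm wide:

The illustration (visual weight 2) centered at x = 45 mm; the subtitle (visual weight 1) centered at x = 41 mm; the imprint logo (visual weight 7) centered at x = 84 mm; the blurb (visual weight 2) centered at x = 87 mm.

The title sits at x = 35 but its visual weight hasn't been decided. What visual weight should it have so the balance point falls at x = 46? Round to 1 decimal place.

Known weights sum to 2 + 1 + 7 + 2 = 12; their moment is 2·45 + 1·41 + 7·84 + 2·87 = 893.
Set Σw·x/Σw = 46: (893 + 35w) = 46·(12 + w).
So w = (46·12 − 893)/(35 − 46) = -341/-11 ≈ 31.00.

w ≈ 31.0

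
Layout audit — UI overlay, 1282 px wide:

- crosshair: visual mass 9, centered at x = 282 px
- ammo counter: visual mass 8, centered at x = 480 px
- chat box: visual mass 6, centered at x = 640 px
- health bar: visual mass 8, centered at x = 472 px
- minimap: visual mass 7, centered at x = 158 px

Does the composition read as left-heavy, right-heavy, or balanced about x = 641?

Total weight = 9 + 8 + 6 + 8 + 7 = 38.
Σw·x = 9·282 + 8·480 + 6·640 + 8·472 + 7·158 = 15100, so x̄ = 15100/38 ≈ 397.37.
Since 397.4 is left of 641, the composition reads left-heavy.

left-heavy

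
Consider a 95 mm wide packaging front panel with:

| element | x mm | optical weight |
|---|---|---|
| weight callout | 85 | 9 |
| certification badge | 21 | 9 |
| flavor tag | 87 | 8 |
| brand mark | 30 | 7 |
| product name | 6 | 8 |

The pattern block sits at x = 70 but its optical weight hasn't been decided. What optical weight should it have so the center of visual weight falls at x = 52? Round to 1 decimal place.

Known weights sum to 9 + 9 + 8 + 7 + 8 = 41; their moment is 9·85 + 9·21 + 8·87 + 7·30 + 8·6 = 1908.
Balance at x = 52 requires (1908 + w·70) / (41 + w) = 52.
So w = (52·41 − 1908)/(70 − 52) = 224/18 ≈ 12.44.

w ≈ 12.4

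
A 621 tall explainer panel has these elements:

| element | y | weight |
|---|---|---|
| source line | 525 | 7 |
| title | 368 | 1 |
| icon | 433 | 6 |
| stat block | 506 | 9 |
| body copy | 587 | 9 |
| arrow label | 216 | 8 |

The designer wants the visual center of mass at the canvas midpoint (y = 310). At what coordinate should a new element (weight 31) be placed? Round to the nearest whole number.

New total weight: (7 + 1 + 6 + 9 + 9 + 8) + 31 = 71.
y: need Σw·y = 71·310 = 22010. Existing = 7·525 + 1·368 + 6·433 + 9·506 + 9·587 + 8·216 = 18206. Remainder 3804 / 31 ≈ 122.71.

y ≈ 123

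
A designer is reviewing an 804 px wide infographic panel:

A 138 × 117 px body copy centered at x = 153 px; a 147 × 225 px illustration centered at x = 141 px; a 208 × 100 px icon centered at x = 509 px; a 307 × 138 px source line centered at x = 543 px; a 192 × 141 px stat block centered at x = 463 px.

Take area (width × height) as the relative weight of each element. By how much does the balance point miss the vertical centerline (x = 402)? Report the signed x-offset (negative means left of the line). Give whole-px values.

Areas: body copy 138·117 = 16146, illustration 147·225 = 33075, icon 208·100 = 20800, source line 307·138 = 42366, stat block 192·141 = 27072. Total weight = 139459.
x-moment: 16146·153 + 33075·141 + 20800·509 + 42366·543 + 27072·463 = 53260187; centroid 53260187/139459 ≈ 381.91.
Offset from x = 402: 381.91 − 402 ≈ -20.09.

≈ -20 px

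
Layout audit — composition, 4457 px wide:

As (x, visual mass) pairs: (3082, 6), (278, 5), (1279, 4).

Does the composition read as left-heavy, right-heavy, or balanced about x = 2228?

Total weight = 6 + 5 + 4 = 15.
x: (6·3082 + 5·278 + 4·1279) / 15 = 24998 / 15 ≈ 1666.53
Since 1666.5 is left of 2228, the composition reads left-heavy.

left-heavy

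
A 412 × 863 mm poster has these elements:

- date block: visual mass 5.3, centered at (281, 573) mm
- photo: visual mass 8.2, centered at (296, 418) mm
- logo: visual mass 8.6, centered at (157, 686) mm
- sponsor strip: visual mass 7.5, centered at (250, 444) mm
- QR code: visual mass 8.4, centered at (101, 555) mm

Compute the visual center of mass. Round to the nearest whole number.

Σw = 5.3 + 8.2 + 8.6 + 7.5 + 8.4 = 38.0.
Σw·x = 5.3·281 + 8.2·296 + 8.6·157 + 7.5·250 + 8.4·101 = 7990.1, so x̄ = 7990.1/38.0 ≈ 210.27.
Σw·y = 5.3·573 + 8.2·418 + 8.6·686 + 7.5·444 + 8.4·555 = 20356.1, so ȳ = 20356.1/38.0 ≈ 535.69.

(210, 536)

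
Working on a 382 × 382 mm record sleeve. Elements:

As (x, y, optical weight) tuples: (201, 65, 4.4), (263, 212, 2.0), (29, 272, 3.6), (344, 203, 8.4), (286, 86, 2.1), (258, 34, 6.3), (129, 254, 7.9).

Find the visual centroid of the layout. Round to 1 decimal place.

Weights sum to 4.4 + 2.0 + 3.6 + 8.4 + 2.1 + 6.3 + 7.9 = 34.7.
x-moment: 4.4·201 + 2.0·263 + 3.6·29 + 8.4·344 + 2.1·286 + 6.3·258 + 7.9·129 = 7649.5; centroid 7649.5/34.7 ≈ 220.45.
y-moment: 4.4·65 + 2.0·212 + 3.6·272 + 8.4·203 + 2.1·86 + 6.3·34 + 7.9·254 = 5795.8; centroid 5795.8/34.7 ≈ 167.03.

(220.4, 167.0)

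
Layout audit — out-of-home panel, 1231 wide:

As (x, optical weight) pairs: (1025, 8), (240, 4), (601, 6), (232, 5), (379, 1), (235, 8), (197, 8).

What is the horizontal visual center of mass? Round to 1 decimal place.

x ≈ 444.0

Weights sum to 8 + 4 + 6 + 5 + 1 + 8 + 8 = 40.
x: (8·1025 + 4·240 + 6·601 + 5·232 + 1·379 + 8·235 + 8·197) / 40 = 17761 / 40 ≈ 444.02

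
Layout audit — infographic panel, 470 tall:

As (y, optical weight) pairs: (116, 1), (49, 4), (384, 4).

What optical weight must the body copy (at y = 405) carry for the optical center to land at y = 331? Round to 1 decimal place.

Fixed elements: Σw = 1 + 4 + 4 = 9, Σw·y = 1·116 + 4·49 + 4·384 = 1848.
For the centroid to hit 331: (1848 + w·405) / (9 + w) = 331.
Rearranging, w·(405 − 331) = 331·9 − 1848 = 1131, so w ≈ 1131/74 = 15.28.

w ≈ 15.3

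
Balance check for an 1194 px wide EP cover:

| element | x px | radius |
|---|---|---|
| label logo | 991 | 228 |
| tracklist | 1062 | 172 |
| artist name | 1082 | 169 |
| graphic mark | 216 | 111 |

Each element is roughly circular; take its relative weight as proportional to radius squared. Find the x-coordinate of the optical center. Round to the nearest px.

Weights ∝ r²: label logo 228² = 51984, tracklist 172² = 29584, artist name 169² = 28561, graphic mark 111² = 12321; Σw = 122450.
x: (51984·991 + 29584·1062 + 28561·1082 + 12321·216) / 122450 = 116498690 / 122450 ≈ 951.40

x ≈ 951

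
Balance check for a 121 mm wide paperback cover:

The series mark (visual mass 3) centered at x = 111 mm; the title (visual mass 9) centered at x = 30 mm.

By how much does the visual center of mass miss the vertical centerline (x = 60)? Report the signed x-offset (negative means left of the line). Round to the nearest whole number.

Total weight = 3 + 9 = 12.
x-moment: 3·111 + 9·30 = 603; centroid 603/12 ≈ 50.25.
Against x = 60, that's 50.25 − 60 = -9.75.

≈ -10 mm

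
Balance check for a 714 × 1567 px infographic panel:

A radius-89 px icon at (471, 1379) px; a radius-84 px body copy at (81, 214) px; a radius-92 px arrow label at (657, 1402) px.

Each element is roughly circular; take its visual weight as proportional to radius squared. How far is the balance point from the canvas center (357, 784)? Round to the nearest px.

≈ 261 px

r² weights: icon 89² = 7921, body copy 84² = 7056, arrow label 92² = 8464. Total = 23441.
x: (7921·471 + 7056·81 + 8464·657) / 23441 = 9863175 / 23441 ≈ 420.77
y: (7921·1379 + 7056·214 + 8464·1402) / 23441 = 24299571 / 23441 ≈ 1036.63
From (357, 784): dx = 63.77, dy = 252.63, so the distance is √(dx²+dy²) ≈ 260.55.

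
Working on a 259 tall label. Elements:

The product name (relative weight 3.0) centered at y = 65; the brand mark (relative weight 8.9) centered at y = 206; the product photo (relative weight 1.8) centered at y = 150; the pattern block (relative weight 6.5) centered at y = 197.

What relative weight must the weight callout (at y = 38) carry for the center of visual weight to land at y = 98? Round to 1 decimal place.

w ≈ 26.7

Fixed elements: Σw = 3.0 + 8.9 + 1.8 + 6.5 = 20.2, Σw·y = 3.0·65 + 8.9·206 + 1.8·150 + 6.5·197 = 3578.9.
Set Σw·y/Σw = 98: (3578.9 + 38w) = 98·(20.2 + w).
Solving: w = (98·20.2 − 3578.9) / (38 − 98) = -1599.3 / -60 ≈ 26.66.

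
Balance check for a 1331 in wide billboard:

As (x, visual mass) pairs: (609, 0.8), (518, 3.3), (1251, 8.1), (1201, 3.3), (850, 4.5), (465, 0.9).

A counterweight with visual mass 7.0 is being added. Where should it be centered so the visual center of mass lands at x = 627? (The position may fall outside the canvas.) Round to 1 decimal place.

After adding the counterweight, total weight = 0.8 + 3.3 + 8.1 + 3.3 + 4.5 + 0.9 + 7.0 = 27.9.
Along x: (20536.5 + 7.0·x) / 27.9 = 627 (existing moment 0.8·609 + 3.3·518 + 8.1·1251 + 3.3·1201 + 4.5·850 + 0.9·465 = 20536.5) ⇒ x = (17493.3 − 20536.5) / 7.0 ≈ -434.74.

x ≈ -434.7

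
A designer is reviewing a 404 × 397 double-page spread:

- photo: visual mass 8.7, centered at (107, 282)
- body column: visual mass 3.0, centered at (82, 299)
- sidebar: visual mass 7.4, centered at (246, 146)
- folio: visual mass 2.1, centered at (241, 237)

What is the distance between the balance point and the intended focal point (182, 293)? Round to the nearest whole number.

≈ 63

Σw = 8.7 + 3.0 + 7.4 + 2.1 = 21.2.
x: (8.7·107 + 3.0·82 + 7.4·246 + 2.1·241) / 21.2 = 3503.4 / 21.2 ≈ 165.25
y: (8.7·282 + 3.0·299 + 7.4·146 + 2.1·237) / 21.2 = 4928.5 / 21.2 ≈ 232.48
Relative to (182, 293): Δ = (-16.75, -60.52); |Δ| = √(-16.75² + -60.52²) ≈ 62.80.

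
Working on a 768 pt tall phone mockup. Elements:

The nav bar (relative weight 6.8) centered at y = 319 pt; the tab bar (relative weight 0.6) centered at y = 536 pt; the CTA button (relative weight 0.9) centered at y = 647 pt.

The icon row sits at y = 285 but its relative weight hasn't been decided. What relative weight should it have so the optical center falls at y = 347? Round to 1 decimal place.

w ≈ 3.1

Existing Σw = 8.3 (6.8 + 0.6 + 0.9); existing moment 6.8·319 + 0.6·536 + 0.9·647 = 3073.1.
For the centroid to hit 347: (3073.1 + w·285) / (8.3 + w) = 347.
Solving: w = (347·8.3 − 3073.1) / (285 − 347) = -193.0 / -62 ≈ 3.11.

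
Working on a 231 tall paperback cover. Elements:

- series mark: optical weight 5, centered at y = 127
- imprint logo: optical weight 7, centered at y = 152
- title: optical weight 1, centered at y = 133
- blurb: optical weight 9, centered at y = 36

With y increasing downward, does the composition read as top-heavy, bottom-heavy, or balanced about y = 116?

top-heavy

Weights sum to 5 + 7 + 1 + 9 = 22.
y-moment: 5·127 + 7·152 + 1·133 + 9·36 = 2156; centroid 2156/22 ≈ 98.00.
98.0 vs midline 116 → top-heavy.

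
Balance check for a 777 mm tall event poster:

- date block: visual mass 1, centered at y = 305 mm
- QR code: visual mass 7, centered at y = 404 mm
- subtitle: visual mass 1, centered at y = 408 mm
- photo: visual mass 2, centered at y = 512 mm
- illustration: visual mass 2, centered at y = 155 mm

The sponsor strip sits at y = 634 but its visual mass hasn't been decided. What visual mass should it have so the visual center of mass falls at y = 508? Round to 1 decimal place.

w ≈ 13.7

Known weights sum to 1 + 7 + 1 + 2 + 2 = 13; their moment is 1·305 + 7·404 + 1·408 + 2·512 + 2·155 = 4875.
For the centroid to hit 508: (4875 + w·634) / (13 + w) = 508.
Rearranging, w·(634 − 508) = 508·13 − 4875 = 1729, so w ≈ 1729/126 = 13.72.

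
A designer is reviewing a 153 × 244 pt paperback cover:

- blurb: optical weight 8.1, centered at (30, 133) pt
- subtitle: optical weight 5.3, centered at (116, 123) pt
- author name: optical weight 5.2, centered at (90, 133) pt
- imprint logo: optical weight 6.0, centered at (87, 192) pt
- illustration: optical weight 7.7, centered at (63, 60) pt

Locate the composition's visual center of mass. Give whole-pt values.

(72, 125)

Σw = 8.1 + 5.3 + 5.2 + 6.0 + 7.7 = 32.3.
x-moment: 8.1·30 + 5.3·116 + 5.2·90 + 6.0·87 + 7.7·63 = 2332.9; centroid 2332.9/32.3 ≈ 72.23.
y-moment: 8.1·133 + 5.3·123 + 5.2·133 + 6.0·192 + 7.7·60 = 4034.8; centroid 4034.8/32.3 ≈ 124.92.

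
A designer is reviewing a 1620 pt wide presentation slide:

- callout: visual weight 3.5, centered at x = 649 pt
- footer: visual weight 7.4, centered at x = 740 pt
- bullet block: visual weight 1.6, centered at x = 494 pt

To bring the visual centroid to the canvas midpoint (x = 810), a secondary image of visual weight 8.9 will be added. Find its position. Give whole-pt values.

x ≈ 988

After adding the secondary image, total weight = 3.5 + 7.4 + 1.6 + 8.9 = 21.4.
x: target moment 21.4×810 = 17334.0; current 3.5·649 + 7.4·740 + 1.6·494 = 8537.9; the secondary image supplies 8796.1, so x = 8796.1/8.9 ≈ 988.33.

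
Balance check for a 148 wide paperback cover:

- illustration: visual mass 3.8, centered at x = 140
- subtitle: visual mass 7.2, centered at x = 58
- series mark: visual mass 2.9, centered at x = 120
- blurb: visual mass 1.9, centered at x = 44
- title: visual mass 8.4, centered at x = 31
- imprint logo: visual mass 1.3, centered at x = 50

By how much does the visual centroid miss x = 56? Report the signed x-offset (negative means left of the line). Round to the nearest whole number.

Σw = 3.8 + 7.2 + 2.9 + 1.9 + 8.4 + 1.3 = 25.5.
x-moment: 3.8·140 + 7.2·58 + 2.9·120 + 1.9·44 + 8.4·31 + 1.3·50 = 1706.6; centroid 1706.6/25.5 ≈ 66.93.
Against x = 56, that's 66.93 − 56 = 10.93.

≈ 11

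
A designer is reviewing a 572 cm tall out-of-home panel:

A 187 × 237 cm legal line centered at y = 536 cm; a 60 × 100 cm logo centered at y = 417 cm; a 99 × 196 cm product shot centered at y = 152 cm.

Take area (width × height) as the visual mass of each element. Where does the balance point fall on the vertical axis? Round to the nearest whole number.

y ≈ 419

Areas: legal line 187·237 = 44319, logo 60·100 = 6000, product shot 99·196 = 19404. Total weight = 69723.
y: (44319·536 + 6000·417 + 19404·152) / 69723 = 29206392 / 69723 ≈ 418.89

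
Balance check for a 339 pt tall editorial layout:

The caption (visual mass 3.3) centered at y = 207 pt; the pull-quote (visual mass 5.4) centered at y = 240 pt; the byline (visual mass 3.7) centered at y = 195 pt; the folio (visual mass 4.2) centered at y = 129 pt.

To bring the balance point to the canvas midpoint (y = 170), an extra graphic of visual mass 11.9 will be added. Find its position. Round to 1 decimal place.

y ≈ 134.7

After adding the extra graphic, total weight = 3.3 + 5.4 + 3.7 + 4.2 + 11.9 = 28.5.
y: target moment 28.5×170 = 4845.0; current 3.3·207 + 5.4·240 + 3.7·195 + 4.2·129 = 3242.4; the extra graphic supplies 1602.6, so y = 1602.6/11.9 ≈ 134.67.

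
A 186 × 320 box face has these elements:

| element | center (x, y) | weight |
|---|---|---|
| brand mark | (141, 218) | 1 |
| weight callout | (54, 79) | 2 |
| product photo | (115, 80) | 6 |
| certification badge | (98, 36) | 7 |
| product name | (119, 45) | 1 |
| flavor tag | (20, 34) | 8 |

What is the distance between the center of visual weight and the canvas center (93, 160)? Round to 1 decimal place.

Total weight = 1 + 2 + 6 + 7 + 1 + 8 = 25.
Σw·x = 1904; x̄ = 1904/25 ≈ 76.16.
y: moment 1425 / weight 25 ≈ 57.00
Relative to (93, 160): Δ = (-16.84, -103.00); |Δ| = √(-16.84² + -103.00²) ≈ 104.37.

≈ 104.4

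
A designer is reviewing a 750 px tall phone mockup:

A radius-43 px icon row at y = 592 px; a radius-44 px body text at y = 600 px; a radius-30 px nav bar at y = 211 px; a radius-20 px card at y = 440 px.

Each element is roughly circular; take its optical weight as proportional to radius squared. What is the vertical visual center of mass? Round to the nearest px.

Weights ∝ r²: icon row 43² = 1849, body text 44² = 1936, nav bar 30² = 900, card 20² = 400; Σw = 5085.
y: (1849·592 + 1936·600 + 900·211 + 400·440) / 5085 = 2622108 / 5085 ≈ 515.66

y ≈ 516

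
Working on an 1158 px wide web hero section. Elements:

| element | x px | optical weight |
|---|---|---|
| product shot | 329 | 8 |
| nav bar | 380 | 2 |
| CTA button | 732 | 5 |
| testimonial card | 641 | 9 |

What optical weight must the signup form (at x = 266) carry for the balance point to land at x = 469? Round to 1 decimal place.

w ≈ 7.7

Existing Σw = 24 (8 + 2 + 5 + 9); existing moment 8·329 + 2·380 + 5·732 + 9·641 = 12821.
Set Σw·x/Σw = 469: (12821 + 266w) = 469·(24 + w).
Solving: w = (469·24 − 12821) / (266 − 469) = -1565 / -203 ≈ 7.71.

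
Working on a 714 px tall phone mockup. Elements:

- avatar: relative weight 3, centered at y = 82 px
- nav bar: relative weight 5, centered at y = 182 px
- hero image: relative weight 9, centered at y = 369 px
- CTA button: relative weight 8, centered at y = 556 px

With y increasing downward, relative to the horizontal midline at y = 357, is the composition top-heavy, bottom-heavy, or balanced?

balanced

Weights sum to 3 + 5 + 9 + 8 = 25.
y-moment: 3·82 + 5·182 + 9·369 + 8·556 = 8925; centroid 8925/25 ≈ 357.00.
That equals the midline 357 — balanced.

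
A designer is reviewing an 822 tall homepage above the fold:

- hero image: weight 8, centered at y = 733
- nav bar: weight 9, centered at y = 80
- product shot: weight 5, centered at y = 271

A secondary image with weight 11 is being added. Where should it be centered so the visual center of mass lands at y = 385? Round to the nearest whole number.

y ≈ 433

New total weight: (8 + 9 + 5) + 11 = 33.
y: need Σw·y = 33·385 = 12705. Existing = 8·733 + 9·80 + 5·271 = 7939. Remainder 4766 / 11 ≈ 433.27.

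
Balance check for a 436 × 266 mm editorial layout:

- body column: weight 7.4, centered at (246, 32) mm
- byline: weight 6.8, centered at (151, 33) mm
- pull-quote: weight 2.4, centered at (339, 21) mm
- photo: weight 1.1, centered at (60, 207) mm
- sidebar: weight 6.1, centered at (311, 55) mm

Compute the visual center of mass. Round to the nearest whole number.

(236, 45)

Σw = 7.4 + 6.8 + 2.4 + 1.1 + 6.1 = 23.8.
x-moment: 7.4·246 + 6.8·151 + 2.4·339 + 1.1·60 + 6.1·311 = 5623.9; centroid 5623.9/23.8 ≈ 236.30.
y-moment: 7.4·32 + 6.8·33 + 2.4·21 + 1.1·207 + 6.1·55 = 1074.8; centroid 1074.8/23.8 ≈ 45.16.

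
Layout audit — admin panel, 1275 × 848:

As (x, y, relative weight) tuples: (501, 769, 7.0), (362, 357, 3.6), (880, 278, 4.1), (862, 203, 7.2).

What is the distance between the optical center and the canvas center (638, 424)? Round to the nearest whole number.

Total weight = 7.0 + 3.6 + 4.1 + 7.2 = 21.9.
x: (7.0·501 + 3.6·362 + 4.1·880 + 7.2·862) / 21.9 = 14624.6 / 21.9 ≈ 667.79
y: (7.0·769 + 3.6·357 + 4.1·278 + 7.2·203) / 21.9 = 9269.6 / 21.9 ≈ 423.27
Offset from (638, 424): Δx ≈ 29.79, Δy ≈ -0.73; distance = √(Δx² + Δy²) ≈ 29.80.

≈ 30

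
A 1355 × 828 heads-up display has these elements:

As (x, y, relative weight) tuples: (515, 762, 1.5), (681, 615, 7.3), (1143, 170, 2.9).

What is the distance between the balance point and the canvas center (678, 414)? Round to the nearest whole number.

≈ 146

Σw = 1.5 + 7.3 + 2.9 = 11.7.
x-moment: 1.5·515 + 7.3·681 + 2.9·1143 = 9058.5; centroid 9058.5/11.7 ≈ 774.23.
y-moment: 1.5·762 + 7.3·615 + 2.9·170 = 6125.5; centroid 6125.5/11.7 ≈ 523.55.
Relative to (678, 414): Δ = (96.23, 109.55); |Δ| = √(96.23² + 109.55²) ≈ 145.81.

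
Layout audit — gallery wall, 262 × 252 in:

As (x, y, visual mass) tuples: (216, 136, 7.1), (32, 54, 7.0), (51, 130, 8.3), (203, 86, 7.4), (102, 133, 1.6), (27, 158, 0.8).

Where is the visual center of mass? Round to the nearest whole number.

(120, 106)

Total weight = 7.1 + 7.0 + 8.3 + 7.4 + 1.6 + 0.8 = 32.2.
Σw·x = 7.1·216 + 7.0·32 + 8.3·51 + 7.4·203 + 1.6·102 + 0.8·27 = 3867.9, so x̄ = 3867.9/32.2 ≈ 120.12.
Σw·y = 7.1·136 + 7.0·54 + 8.3·130 + 7.4·86 + 1.6·133 + 0.8·158 = 3398.2, so ȳ = 3398.2/32.2 ≈ 105.53.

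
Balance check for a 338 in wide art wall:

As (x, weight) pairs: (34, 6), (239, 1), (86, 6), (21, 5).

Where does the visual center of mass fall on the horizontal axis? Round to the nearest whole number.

Σw = 6 + 1 + 6 + 5 = 18.
x: (6·34 + 1·239 + 6·86 + 5·21) / 18 = 1064 / 18 ≈ 59.11

x ≈ 59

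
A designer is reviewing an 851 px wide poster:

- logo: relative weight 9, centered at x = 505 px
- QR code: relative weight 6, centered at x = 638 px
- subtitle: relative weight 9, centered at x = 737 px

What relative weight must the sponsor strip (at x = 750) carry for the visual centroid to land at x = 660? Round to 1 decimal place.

Fixed elements: Σw = 9 + 6 + 9 = 24, Σw·x = 9·505 + 6·638 + 9·737 = 15006.
Balance at x = 660 requires (15006 + w·750) / (24 + w) = 660.
So w = (660·24 − 15006)/(750 − 660) = 834/90 ≈ 9.27.

w ≈ 9.3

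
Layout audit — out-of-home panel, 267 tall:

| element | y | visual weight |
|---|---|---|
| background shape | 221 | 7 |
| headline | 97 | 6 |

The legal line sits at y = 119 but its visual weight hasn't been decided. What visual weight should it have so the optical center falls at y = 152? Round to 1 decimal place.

w ≈ 4.6

Existing Σw = 13 (7 + 6); existing moment 7·221 + 6·97 = 2129.
For the centroid to hit 152: (2129 + w·119) / (13 + w) = 152.
Solving: w = (152·13 − 2129) / (119 − 152) = -153 / -33 ≈ 4.64.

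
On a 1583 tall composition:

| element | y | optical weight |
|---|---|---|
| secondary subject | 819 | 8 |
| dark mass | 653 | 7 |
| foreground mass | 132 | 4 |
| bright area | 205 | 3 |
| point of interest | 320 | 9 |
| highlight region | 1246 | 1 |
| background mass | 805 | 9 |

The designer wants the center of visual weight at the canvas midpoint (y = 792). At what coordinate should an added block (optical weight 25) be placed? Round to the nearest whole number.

With the added block, Σw becomes 8 + 7 + 4 + 3 + 9 + 1 + 9 + 25 = 66.
Along y: (23637 + 25·y) / 66 = 792 (existing moment 8·819 + 7·653 + 4·132 + 3·205 + 9·320 + 1·1246 + 9·805 = 23637) ⇒ y = (52272 − 23637) / 25 ≈ 1145.40.

y ≈ 1145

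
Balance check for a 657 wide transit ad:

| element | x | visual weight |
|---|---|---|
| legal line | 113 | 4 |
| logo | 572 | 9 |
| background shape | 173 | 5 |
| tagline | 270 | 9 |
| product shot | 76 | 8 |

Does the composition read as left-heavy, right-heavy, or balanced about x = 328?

left-heavy

Total weight = 4 + 9 + 5 + 9 + 8 = 35.
x: (4·113 + 9·572 + 5·173 + 9·270 + 8·76) / 35 = 9503 / 35 ≈ 271.51
271.5 lies left of the midline 328, so the layout is left-heavy.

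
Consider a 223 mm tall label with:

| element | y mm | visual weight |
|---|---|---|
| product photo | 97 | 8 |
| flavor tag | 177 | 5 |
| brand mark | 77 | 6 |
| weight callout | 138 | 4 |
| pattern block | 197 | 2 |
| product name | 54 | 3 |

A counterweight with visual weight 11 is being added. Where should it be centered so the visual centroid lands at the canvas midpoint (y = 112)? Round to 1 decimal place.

y ≈ 103.4

After adding the counterweight, total weight = 8 + 5 + 6 + 4 + 2 + 3 + 11 = 39.
Along y: (3231 + 11·y) / 39 = 112 (existing moment 8·97 + 5·177 + 6·77 + 4·138 + 2·197 + 3·54 = 3231) ⇒ y = (4368 − 3231) / 11 ≈ 103.36.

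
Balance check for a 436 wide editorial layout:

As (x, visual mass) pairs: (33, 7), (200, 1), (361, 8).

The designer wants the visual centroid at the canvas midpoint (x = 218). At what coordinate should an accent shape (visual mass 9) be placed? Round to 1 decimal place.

After adding the accent shape, total weight = 7 + 1 + 8 + 9 = 25.
Along x: (3319 + 9·x) / 25 = 218 (existing moment 7·33 + 1·200 + 8·361 = 3319) ⇒ x = (5450 − 3319) / 9 ≈ 236.78.

x ≈ 236.8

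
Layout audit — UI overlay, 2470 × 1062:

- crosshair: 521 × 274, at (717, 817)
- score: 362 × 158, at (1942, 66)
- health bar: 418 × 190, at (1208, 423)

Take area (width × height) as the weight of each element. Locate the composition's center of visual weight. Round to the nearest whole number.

(1107, 551)

Areas → weights: crosshair 521·274 = 142754, score 362·158 = 57196, health bar 418·190 = 79420; Σw = 279370.
Σw·x = 142754·717 + 57196·1942 + 79420·1208 = 309368610, so x̄ = 309368610/279370 ≈ 1107.38.
Σw·y = 142754·817 + 57196·66 + 79420·423 = 153999614, so ȳ = 153999614/279370 ≈ 551.24.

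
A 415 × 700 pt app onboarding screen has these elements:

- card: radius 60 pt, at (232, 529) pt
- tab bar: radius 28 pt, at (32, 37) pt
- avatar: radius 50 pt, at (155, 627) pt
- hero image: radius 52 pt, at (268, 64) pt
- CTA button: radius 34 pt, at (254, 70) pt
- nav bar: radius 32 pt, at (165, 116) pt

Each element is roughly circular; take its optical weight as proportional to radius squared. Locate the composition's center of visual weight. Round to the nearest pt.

Weights ∝ r²: card 60² = 3600, tab bar 28² = 784, avatar 50² = 2500, hero image 52² = 2704, CTA button 34² = 1156, nav bar 32² = 1024; Σw = 11768.
x: (3600·232 + 784·32 + 2500·155 + 2704·268 + 1156·254 + 1024·165) / 11768 = 2435044 / 11768 ≈ 206.92
y: (3600·529 + 784·37 + 2500·627 + 2704·64 + 1156·70 + 1024·116) / 11768 = 3873668 / 11768 ≈ 329.17

(207, 329)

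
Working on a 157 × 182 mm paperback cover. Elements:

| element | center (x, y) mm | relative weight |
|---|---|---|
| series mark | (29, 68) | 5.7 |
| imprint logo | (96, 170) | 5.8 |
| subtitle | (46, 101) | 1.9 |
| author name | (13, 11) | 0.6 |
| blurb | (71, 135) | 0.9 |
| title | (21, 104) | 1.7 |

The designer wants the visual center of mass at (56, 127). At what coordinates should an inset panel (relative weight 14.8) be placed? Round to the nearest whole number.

(57, 143)

After adding the inset panel, total weight = 5.7 + 5.8 + 1.9 + 0.6 + 0.9 + 1.7 + 14.8 = 31.4.
Along x: (916.9 + 14.8·x) / 31.4 = 56 (existing moment 5.7·29 + 5.8·96 + 1.9·46 + 0.6·13 + 0.9·71 + 1.7·21 = 916.9) ⇒ x = (1758.4 − 916.9) / 14.8 ≈ 56.86.
Along y: (1870.4 + 14.8·y) / 31.4 = 127 (existing moment 5.7·68 + 5.8·170 + 1.9·101 + 0.6·11 + 0.9·135 + 1.7·104 = 1870.4) ⇒ y = (3987.8 − 1870.4) / 14.8 ≈ 143.07.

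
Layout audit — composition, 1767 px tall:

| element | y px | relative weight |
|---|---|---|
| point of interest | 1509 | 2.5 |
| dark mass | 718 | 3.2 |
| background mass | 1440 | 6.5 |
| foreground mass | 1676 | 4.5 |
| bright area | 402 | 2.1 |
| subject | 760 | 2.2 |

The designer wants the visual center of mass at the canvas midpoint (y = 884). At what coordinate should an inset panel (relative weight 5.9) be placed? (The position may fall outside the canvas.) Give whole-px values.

With the inset panel, Σw becomes 2.5 + 3.2 + 6.5 + 4.5 + 2.1 + 2.2 + 5.9 = 26.9.
y: need Σw·y = 26.9·884 = 23779.6. Existing = 2.5·1509 + 3.2·718 + 6.5·1440 + 4.5·1676 + 2.1·402 + 2.2·760 = 25488.3. Remainder -1708.7 / 5.9 ≈ -289.61.

y ≈ -290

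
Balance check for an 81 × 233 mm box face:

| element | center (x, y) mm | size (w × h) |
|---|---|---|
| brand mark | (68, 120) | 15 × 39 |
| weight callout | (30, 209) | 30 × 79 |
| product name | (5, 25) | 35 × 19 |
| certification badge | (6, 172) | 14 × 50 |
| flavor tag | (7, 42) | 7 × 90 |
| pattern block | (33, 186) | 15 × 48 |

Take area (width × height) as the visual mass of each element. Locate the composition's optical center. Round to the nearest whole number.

(26, 152)

Areas → weights: brand mark 15·39 = 585, weight callout 30·79 = 2370, product name 35·19 = 665, certification badge 14·50 = 700, flavor tag 7·90 = 630, pattern block 15·48 = 720; Σw = 5670.
x: (585·68 + 2370·30 + 665·5 + 700·6 + 630·7 + 720·33) / 5670 = 146575 / 5670 ≈ 25.85
y: (585·120 + 2370·209 + 665·25 + 700·172 + 630·42 + 720·186) / 5670 = 862935 / 5670 ≈ 152.19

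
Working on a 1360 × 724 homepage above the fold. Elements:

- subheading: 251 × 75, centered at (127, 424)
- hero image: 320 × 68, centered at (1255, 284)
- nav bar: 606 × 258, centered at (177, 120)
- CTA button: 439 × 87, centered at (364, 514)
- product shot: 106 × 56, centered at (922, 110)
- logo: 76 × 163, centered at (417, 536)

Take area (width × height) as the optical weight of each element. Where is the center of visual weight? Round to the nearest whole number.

Areas → weights: subheading 251·75 = 18825, hero image 320·68 = 21760, nav bar 606·258 = 156348, CTA button 439·87 = 38193, product shot 106·56 = 5936, logo 76·163 = 12388; Σw = 253450.
Σw·x = 81914211; x̄ = 81914211/253450 ≈ 323.20.
y: moment 59847530 / weight 253450 ≈ 236.13

(323, 236)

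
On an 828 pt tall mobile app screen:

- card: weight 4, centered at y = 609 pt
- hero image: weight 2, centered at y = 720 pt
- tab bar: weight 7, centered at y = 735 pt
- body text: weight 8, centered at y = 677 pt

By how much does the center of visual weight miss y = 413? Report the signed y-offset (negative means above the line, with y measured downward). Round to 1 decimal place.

Weights sum to 4 + 2 + 7 + 8 = 21.
y: (4·609 + 2·720 + 7·735 + 8·677) / 21 = 14437 / 21 ≈ 687.48
Against y = 413, that's 687.48 − 413 = 274.48.

≈ 274.5 pt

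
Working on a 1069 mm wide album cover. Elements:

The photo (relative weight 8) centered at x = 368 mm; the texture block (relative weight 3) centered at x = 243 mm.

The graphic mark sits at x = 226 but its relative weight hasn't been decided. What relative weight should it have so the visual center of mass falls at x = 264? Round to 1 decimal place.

Known weights sum to 8 + 3 = 11; their moment is 8·368 + 3·243 = 3673.
Set Σw·x/Σw = 264: (3673 + 226w) = 264·(11 + w).
So w = (264·11 − 3673)/(226 − 264) = -769/-38 ≈ 20.24.

w ≈ 20.2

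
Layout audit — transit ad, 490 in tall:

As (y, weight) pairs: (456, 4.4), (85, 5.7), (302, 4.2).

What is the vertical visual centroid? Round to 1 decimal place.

Weights sum to 4.4 + 5.7 + 4.2 = 14.3.
y-moment: 4.4·456 + 5.7·85 + 4.2·302 = 3759.3; centroid 3759.3/14.3 ≈ 262.89.

y ≈ 262.9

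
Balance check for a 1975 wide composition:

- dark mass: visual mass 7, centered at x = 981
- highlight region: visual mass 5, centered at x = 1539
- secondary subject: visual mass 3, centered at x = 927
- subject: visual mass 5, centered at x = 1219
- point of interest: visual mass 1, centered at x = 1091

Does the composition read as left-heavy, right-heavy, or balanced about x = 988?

right-heavy

Total weight = 7 + 5 + 3 + 5 + 1 = 21.
Σw·x = 7·981 + 5·1539 + 3·927 + 5·1219 + 1·1091 = 24529, so x̄ = 24529/21 ≈ 1168.05.
Since 1168.0 is right of 988, the composition reads right-heavy.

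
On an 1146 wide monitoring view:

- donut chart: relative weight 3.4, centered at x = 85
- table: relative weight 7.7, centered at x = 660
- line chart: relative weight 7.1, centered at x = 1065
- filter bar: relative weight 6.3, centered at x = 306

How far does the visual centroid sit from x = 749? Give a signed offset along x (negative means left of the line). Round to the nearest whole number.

≈ -142

Total weight = 3.4 + 7.7 + 7.1 + 6.3 = 24.5.
x: (3.4·85 + 7.7·660 + 7.1·1065 + 6.3·306) / 24.5 = 14860.3 / 24.5 ≈ 606.54
Difference: 606.54 − 749 ≈ -142.46.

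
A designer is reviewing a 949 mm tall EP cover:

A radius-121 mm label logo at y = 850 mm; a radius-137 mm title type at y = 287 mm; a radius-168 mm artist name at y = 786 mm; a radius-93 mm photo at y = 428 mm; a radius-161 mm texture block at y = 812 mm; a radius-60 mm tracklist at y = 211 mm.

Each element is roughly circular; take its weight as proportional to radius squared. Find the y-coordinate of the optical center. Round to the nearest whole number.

y ≈ 657

Weights ∝ r²: label logo 121² = 14641, title type 137² = 18769, artist name 168² = 28224, photo 93² = 8649, texture block 161² = 25921, tracklist 60² = 3600; Σw = 99804.
y: (14641·850 + 18769·287 + 28224·786 + 8649·428 + 25921·812 + 3600·211) / 99804 = 65524841 / 99804 ≈ 656.54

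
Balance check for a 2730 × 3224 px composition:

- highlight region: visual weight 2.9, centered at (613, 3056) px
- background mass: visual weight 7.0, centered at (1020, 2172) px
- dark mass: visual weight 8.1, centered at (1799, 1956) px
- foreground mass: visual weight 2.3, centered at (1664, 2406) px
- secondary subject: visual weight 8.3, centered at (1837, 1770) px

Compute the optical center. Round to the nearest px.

(1488, 2103)

Σw = 2.9 + 7.0 + 8.1 + 2.3 + 8.3 = 28.6.
Σw·x = 2.9·613 + 7.0·1020 + 8.1·1799 + 2.3·1664 + 8.3·1837 = 42563.9, so x̄ = 42563.9/28.6 ≈ 1488.25.
Σw·y = 2.9·3056 + 7.0·2172 + 8.1·1956 + 2.3·2406 + 8.3·1770 = 60134.8, so ȳ = 60134.8/28.6 ≈ 2102.62.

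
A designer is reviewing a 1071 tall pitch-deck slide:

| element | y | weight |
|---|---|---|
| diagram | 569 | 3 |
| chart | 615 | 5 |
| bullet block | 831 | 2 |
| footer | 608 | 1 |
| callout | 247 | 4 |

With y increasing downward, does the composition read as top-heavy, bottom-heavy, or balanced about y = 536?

balanced

Weights sum to 3 + 5 + 2 + 1 + 4 = 15.
Σw·y = 3·569 + 5·615 + 2·831 + 1·608 + 4·247 = 8040, so ȳ = 8040/15 ≈ 536.00.
The centroid 536.00 matches the midline at 536, so the layout is balanced.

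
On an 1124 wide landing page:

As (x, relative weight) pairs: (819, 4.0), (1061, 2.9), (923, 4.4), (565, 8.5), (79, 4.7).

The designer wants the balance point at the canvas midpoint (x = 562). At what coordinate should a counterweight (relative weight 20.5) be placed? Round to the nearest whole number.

After adding the counterweight, total weight = 4.0 + 2.9 + 4.4 + 8.5 + 4.7 + 20.5 = 45.0.
x: need Σw·x = 45.0·562 = 25290.0. Existing = 4.0·819 + 2.9·1061 + 4.4·923 + 8.5·565 + 4.7·79 = 15587.9. Remainder 9702.1 / 20.5 ≈ 473.27.

x ≈ 473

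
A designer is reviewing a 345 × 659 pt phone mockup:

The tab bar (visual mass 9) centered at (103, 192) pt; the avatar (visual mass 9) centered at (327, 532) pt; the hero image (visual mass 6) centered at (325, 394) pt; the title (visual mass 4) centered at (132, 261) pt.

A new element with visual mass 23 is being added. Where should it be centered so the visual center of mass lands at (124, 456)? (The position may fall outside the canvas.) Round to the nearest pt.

With the new element, Σw becomes 9 + 9 + 6 + 4 + 23 = 51.
Along x: (6348 + 23·x) / 51 = 124 (existing moment 9·103 + 9·327 + 6·325 + 4·132 = 6348) ⇒ x = (6324 − 6348) / 23 ≈ -1.04.
Along y: (9924 + 23·y) / 51 = 456 (existing moment 9·192 + 9·532 + 6·394 + 4·261 = 9924) ⇒ y = (23256 − 9924) / 23 ≈ 579.65.

(-1, 580)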